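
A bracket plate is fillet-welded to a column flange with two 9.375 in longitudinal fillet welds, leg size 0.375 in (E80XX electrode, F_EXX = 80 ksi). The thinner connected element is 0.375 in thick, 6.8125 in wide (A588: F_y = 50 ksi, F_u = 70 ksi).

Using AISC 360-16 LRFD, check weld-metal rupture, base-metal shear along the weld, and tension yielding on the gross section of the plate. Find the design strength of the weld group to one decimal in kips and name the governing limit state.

115.0 kips (gross-section yield governs)

Weld metal: throat = 0.707×0.375 = 0.26513 in, L = 2×9.375 = 18.75 in. φR_n = 0.75 × 0.6 × 80 × 0.26513 × 18.75 = 179.0 kips.
Base metal shear (0.375 in plate): yield φR_n = 1.0×0.6×50×0.375×18.75 = 210.9 kips; rupture φR_n = 0.75×0.6×70×0.375×18.75 = 221.5 kips; take 210.9 kips (yield).
Tension yield (gross): A_g = 6.8125×0.375 = 2.5547 in². φR_n = 0.90 × 50 × 2.5547 = 115.0 kips.
Governing: min(179.0, 210.9, 115.0) = 115.0 kips → gross-section yield.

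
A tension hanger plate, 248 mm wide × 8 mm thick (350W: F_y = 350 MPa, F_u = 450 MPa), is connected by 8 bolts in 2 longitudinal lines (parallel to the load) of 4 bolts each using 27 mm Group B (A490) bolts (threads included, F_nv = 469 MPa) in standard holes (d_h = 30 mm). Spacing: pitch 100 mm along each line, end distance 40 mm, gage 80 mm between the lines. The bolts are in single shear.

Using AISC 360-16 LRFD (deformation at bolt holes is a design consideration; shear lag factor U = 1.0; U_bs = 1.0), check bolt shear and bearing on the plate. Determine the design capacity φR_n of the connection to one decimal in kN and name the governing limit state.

Bolt shear: A_b = π(27)²/4 = 572.56 mm². φR_n = 0.75 × 469 × 572.56 × 8 × 1 = 1611.2 kN.
Bearing (8 mm plate, F_u = 450 MPa): end bolts L_c = 40 − 30/2 = 25, R_n = min(1.2×25×8×450, 2.4×27×8×450) = 108 kN/bolt; interior L_c = 100 − 30 = 70, R_n = 233.28 kN/bolt. φR_n = 0.75 × (2×108 + 6×233.28) = 1211.8 kN.
Governing: min(1611.2, 1211.8) = 1211.8 kN → bearing.

1211.8 kN (bearing governs)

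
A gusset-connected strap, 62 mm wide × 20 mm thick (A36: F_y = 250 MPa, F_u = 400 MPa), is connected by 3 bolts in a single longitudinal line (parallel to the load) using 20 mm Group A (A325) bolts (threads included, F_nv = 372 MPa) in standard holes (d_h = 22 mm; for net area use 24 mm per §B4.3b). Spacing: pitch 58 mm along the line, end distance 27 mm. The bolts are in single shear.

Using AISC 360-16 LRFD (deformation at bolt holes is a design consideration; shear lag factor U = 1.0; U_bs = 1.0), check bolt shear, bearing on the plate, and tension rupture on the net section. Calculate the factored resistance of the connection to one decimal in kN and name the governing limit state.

Bolt shear: A_b = π(20)²/4 = 314.16 mm². φR_n = 0.75 × 372 × 314.16 × 3 × 1 = 263.0 kN.
Bearing (20 mm plate, F_u = 400 MPa): end bolts L_c = 27 − 22/2 = 16, R_n = min(1.2×16×20×400, 2.4×20×20×400) = 153.6 kN/bolt; interior L_c = 58 − 22 = 36, R_n = 345.6 kN/bolt. φR_n = 0.75 × (1×153.6 + 2×345.6) = 633.6 kN.
Tension rupture (net): A_n = (62 − 1×24)×20 = 760 mm² (U = 1.0, A_e = A_n). φR_n = 0.75 × 400 × 760 = 228.0 kN.
Governing: min(263.0, 633.6, 228.0) = 228.0 kN → net-section rupture.

228.0 kN (net-section rupture governs)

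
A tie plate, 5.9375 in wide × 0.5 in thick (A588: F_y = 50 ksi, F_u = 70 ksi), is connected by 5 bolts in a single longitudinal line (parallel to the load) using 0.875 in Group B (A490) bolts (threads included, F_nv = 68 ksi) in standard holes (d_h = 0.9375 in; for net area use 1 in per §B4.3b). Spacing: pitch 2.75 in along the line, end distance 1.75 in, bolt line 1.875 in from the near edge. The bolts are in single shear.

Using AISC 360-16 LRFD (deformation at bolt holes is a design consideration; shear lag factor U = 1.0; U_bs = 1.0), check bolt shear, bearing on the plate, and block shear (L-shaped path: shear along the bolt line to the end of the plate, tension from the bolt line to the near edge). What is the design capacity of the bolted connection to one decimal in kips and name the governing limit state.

Bolt shear: A_b = π(0.875)²/4 = 0.60132 in². φR_n = 0.75 × 68 × 0.60132 × 5 × 1 = 153.3 kips.
Bearing (0.5 in plate, F_u = 70 ksi): end bolts L_c = 1.75 − 0.9375/2 = 1.28125, R_n = min(1.2×1.28125×0.5×70, 2.4×0.875×0.5×70) = 53.813 kips/bolt; interior L_c = 2.75 − 0.9375 = 1.8125, R_n = 73.5 kips/bolt. φR_n = 0.75 × (1×53.813 + 4×73.5) = 260.9 kips.
Block shear: shear path 1×[1.75+4×2.75] = 1×12.75 in, A_gv = 6.375, A_nv = 1×(12.75 − 4.5×1)×0.5 = 4.125 in²; tension to near edge: (1.875 − 0.5×1)×0.5 = 0.6875 in². R_n = min(0.6×70×4.125, 0.6×50×6.375) + 1.0×70×0.6875 = min(173.25, 191.25) + 48.125 = 221.38 kips. φR_n = 0.75 × 221.38 = 166.0 kips.
Governing: min(153.3, 260.9, 166.0) = 153.3 kips → bolt shear.

153.3 kips (bolt shear governs)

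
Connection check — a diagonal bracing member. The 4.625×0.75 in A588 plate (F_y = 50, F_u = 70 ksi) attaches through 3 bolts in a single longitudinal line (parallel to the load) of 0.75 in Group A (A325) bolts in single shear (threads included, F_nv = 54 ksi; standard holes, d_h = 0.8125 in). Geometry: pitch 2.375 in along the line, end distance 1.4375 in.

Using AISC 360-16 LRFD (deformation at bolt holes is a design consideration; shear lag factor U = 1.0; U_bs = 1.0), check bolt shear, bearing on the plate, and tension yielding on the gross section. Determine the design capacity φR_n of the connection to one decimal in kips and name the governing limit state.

Bolt shear: A_b = π(0.75)²/4 = 0.44179 in². φR_n = 0.75 × 54 × 0.44179 × 3 × 1 = 53.7 kips.
Bearing (0.75 in plate, F_u = 70 ksi): end bolts L_c = 1.4375 − 0.8125/2 = 1.03125, R_n = min(1.2×1.03125×0.75×70, 2.4×0.75×0.75×70) = 64.969 kips/bolt; interior L_c = 2.375 − 0.8125 = 1.5625, R_n = 94.5 kips/bolt. φR_n = 0.75 × (1×64.969 + 2×94.5) = 190.5 kips.
Tension yield (gross): A_g = 4.625×0.75 = 3.4688 in². φR_n = 0.90 × 50 × 3.4688 = 156.1 kips.
Governing: min(53.7, 190.5, 156.1) = 53.7 kips → bolt shear.

53.7 kips (bolt shear governs)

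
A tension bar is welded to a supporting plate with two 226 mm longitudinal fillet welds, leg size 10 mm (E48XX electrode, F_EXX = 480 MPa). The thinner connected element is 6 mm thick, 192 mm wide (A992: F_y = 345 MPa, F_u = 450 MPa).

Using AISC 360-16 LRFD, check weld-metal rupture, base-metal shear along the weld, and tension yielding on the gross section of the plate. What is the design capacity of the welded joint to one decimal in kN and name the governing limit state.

357.7 kN (gross-section yield governs)

Weld metal: throat = 0.707×10 = 7.07 mm, L = 2×226 = 452 mm. φR_n = 0.75 × 0.6 × 480 × 7.07 × 452 = 690.3 kN.
Base metal shear (6 mm plate): yield φR_n = 1.0×0.6×345×6×452 = 561.4 kN; rupture φR_n = 0.75×0.6×450×6×452 = 549.2 kN; take 549.2 kN (rupture).
Tension yield (gross): A_g = 192×6 = 1152 mm². φR_n = 0.90 × 345 × 1152 = 357.7 kN.
Governing: min(690.3, 549.2, 357.7) = 357.7 kN → gross-section yield.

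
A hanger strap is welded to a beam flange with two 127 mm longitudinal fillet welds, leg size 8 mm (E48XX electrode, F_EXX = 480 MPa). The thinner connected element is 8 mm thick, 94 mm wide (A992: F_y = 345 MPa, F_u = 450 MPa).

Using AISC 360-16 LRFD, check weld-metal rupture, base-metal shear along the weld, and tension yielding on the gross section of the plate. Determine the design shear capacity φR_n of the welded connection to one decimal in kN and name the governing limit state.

Weld metal: throat = 0.707×8 = 5.656 mm, L = 2×127 = 254 mm. φR_n = 0.75 × 0.6 × 480 × 5.656 × 254 = 310.3 kN.
Base metal shear (8 mm plate): yield φR_n = 1.0×0.6×345×8×254 = 420.6 kN; rupture φR_n = 0.75×0.6×450×8×254 = 411.5 kN; take 411.5 kN (rupture).
Tension yield (gross): A_g = 94×8 = 752 mm². φR_n = 0.90 × 345 × 752 = 233.5 kN.
Governing: min(310.3, 411.5, 233.5) = 233.5 kN → gross-section yield.

233.5 kN (gross-section yield governs)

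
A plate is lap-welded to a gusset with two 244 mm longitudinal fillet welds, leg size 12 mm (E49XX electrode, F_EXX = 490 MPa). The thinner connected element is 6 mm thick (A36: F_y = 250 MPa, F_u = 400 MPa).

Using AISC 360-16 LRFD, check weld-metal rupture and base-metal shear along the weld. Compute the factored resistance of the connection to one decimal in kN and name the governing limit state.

439.2 kN (base-metal shear governs)

Weld metal: throat = 0.707×12 = 8.484 mm, L = 2×244 = 488 mm. φR_n = 0.75 × 0.6 × 490 × 8.484 × 488 = 912.9 kN.
Base metal shear (6 mm plate): yield φR_n = 1.0×0.6×250×6×488 = 439.2 kN; rupture φR_n = 0.75×0.6×400×6×488 = 527.0 kN; take 439.2 kN (yield).
Governing: min(912.9, 439.2) = 439.2 kN → base-metal shear.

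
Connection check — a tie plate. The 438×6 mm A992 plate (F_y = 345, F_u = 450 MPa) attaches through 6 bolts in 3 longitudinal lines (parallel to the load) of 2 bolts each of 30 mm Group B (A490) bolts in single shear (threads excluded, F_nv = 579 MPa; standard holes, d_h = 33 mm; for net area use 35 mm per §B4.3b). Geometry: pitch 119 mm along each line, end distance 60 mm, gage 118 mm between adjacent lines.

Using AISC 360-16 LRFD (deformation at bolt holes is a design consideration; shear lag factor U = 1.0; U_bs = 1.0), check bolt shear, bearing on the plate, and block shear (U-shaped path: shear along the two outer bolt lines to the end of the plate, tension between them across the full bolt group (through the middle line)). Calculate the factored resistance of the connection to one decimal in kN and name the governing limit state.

643.5 kN (block shear governs)

Bolt shear: A_b = π(30)²/4 = 706.86 mm². φR_n = 0.75 × 579 × 706.86 × 6 × 1 = 1841.7 kN.
Bearing (6 mm plate, F_u = 450 MPa): end bolts L_c = 60 − 33/2 = 43.5, R_n = min(1.2×43.5×6×450, 2.4×30×6×450) = 140.94 kN/bolt; interior L_c = 119 − 33 = 86, R_n = 194.4 kN/bolt. φR_n = 0.75 × (3×140.94 + 3×194.4) = 754.5 kN.
Block shear: shear path 2×[60+1×119] = 2×179 mm, A_gv = 2148, A_nv = 2×(179 − 1.5×35)×6 = 1518 mm²; tension across gage: (236 − 2×35)×6 = 996 mm². R_n = min(0.6×450×1518, 0.6×345×2148) + 1.0×450×996 = min(409.86, 444.64) + 448.2 = 858.06 kN. φR_n = 0.75 × 858.06 = 643.5 kN.
Governing: min(1841.7, 754.5, 643.5) = 643.5 kN → block shear.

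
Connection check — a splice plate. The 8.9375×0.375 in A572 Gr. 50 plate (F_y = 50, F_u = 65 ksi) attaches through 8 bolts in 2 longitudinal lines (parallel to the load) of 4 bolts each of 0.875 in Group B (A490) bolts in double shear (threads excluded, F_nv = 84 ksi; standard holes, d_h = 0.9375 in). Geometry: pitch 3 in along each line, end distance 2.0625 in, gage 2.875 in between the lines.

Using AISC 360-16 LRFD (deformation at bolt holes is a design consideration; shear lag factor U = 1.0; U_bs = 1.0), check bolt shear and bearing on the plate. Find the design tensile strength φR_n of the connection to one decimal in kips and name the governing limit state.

Bolt shear: A_b = π(0.875)²/4 = 0.60132 in². φR_n = 0.75 × 84 × 0.60132 × 8 × 2 = 606.1 kips.
Bearing (0.375 in plate, F_u = 65 ksi): end bolts L_c = 2.0625 − 0.9375/2 = 1.59375, R_n = min(1.2×1.59375×0.375×65, 2.4×0.875×0.375×65) = 46.617 kips/bolt; interior L_c = 3 − 0.9375 = 2.0625, R_n = 51.188 kips/bolt. φR_n = 0.75 × (2×46.617 + 6×51.188) = 300.3 kips.
Governing: min(606.1, 300.3) = 300.3 kips → bearing.

300.3 kips (bearing governs)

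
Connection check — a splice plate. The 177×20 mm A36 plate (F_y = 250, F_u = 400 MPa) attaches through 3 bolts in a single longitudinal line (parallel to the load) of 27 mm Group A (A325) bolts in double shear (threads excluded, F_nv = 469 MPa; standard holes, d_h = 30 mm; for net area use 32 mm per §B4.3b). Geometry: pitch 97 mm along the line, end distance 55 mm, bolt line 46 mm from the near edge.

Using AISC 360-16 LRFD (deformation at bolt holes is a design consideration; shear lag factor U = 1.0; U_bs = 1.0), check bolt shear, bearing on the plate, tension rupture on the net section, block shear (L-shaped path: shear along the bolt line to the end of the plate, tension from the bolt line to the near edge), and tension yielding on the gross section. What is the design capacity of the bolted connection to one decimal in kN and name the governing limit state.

Bolt shear: A_b = π(27)²/4 = 572.56 mm². φR_n = 0.75 × 469 × 572.56 × 3 × 2 = 1208.4 kN.
Bearing (20 mm plate, F_u = 400 MPa): end bolts L_c = 55 − 30/2 = 40, R_n = min(1.2×40×20×400, 2.4×27×20×400) = 384 kN/bolt; interior L_c = 97 − 30 = 67, R_n = 518.4 kN/bolt. φR_n = 0.75 × (1×384 + 2×518.4) = 1065.6 kN.
Tension rupture (net): A_n = (177 − 1×32)×20 = 2900 mm² (U = 1.0, A_e = A_n). φR_n = 0.75 × 400 × 2900 = 870.0 kN.
Block shear: shear path 1×[55+2×97] = 1×249 mm, A_gv = 4980, A_nv = 1×(249 − 2.5×32)×20 = 3380 mm²; tension to near edge: (46 − 0.5×32)×20 = 600 mm². R_n = min(0.6×400×3380, 0.6×250×4980) + 1.0×400×600 = min(811.2, 747) + 240 = 987 kN. φR_n = 0.75 × 987 = 740.3 kN.
Tension yield (gross): A_g = 177×20 = 3540 mm². φR_n = 0.90 × 250 × 3540 = 796.5 kN.
Governing: min(1208.4, 1065.6, 870.0, 740.3, 796.5) = 740.3 kN → block shear.

740.3 kN (block shear governs)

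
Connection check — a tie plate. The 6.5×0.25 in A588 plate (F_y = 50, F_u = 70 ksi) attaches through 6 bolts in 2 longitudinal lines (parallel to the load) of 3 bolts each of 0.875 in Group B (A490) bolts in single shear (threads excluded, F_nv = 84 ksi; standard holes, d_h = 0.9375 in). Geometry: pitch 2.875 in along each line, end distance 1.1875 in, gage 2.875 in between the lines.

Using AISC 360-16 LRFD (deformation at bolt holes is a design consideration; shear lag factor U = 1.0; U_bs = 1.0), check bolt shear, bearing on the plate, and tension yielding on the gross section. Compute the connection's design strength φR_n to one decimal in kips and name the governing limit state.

73.1 kips (gross-section yield governs)

Bolt shear: A_b = π(0.875)²/4 = 0.60132 in². φR_n = 0.75 × 84 × 0.60132 × 6 × 1 = 227.3 kips.
Bearing (0.25 in plate, F_u = 70 ksi): end bolts L_c = 1.1875 − 0.9375/2 = 0.71875, R_n = min(1.2×0.71875×0.25×70, 2.4×0.875×0.25×70) = 15.094 kips/bolt; interior L_c = 2.875 − 0.9375 = 1.9375, R_n = 36.75 kips/bolt. φR_n = 0.75 × (2×15.094 + 4×36.75) = 132.9 kips.
Tension yield (gross): A_g = 6.5×0.25 = 1.625 in². φR_n = 0.90 × 50 × 1.625 = 73.1 kips.
Governing: min(227.3, 132.9, 73.1) = 73.1 kips → gross-section yield.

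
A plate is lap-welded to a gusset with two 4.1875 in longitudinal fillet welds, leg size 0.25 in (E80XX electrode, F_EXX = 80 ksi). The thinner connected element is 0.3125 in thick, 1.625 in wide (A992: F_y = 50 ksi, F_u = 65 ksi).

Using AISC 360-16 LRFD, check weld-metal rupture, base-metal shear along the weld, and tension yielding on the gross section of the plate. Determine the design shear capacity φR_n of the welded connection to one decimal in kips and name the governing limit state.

22.9 kips (gross-section yield governs)

Weld metal: throat = 0.707×0.25 = 0.17675 in, L = 2×4.1875 = 8.375 in. φR_n = 0.75 × 0.6 × 80 × 0.17675 × 8.375 = 53.3 kips.
Base metal shear (0.3125 in plate): yield φR_n = 1.0×0.6×50×0.3125×8.375 = 78.5 kips; rupture φR_n = 0.75×0.6×65×0.3125×8.375 = 76.6 kips; take 76.6 kips (rupture).
Tension yield (gross): A_g = 1.625×0.3125 = 0.50781 in². φR_n = 0.90 × 50 × 0.50781 = 22.9 kips.
Governing: min(53.3, 76.6, 22.9) = 22.9 kips → gross-section yield.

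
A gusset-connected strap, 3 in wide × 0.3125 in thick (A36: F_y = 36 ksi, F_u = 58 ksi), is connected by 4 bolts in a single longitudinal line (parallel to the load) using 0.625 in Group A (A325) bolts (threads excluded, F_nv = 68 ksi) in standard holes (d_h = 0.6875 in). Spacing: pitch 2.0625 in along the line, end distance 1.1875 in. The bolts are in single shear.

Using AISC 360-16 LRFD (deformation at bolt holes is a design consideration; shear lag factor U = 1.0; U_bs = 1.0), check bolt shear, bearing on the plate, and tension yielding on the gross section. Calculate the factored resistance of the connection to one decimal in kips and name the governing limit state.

30.4 kips (gross-section yield governs)

Bolt shear: A_b = π(0.625)²/4 = 0.3068 in². φR_n = 0.75 × 68 × 0.3068 × 4 × 1 = 62.6 kips.
Bearing (0.3125 in plate, F_u = 58 ksi): end bolts L_c = 1.1875 − 0.6875/2 = 0.84375, R_n = min(1.2×0.84375×0.3125×58, 2.4×0.625×0.3125×58) = 18.352 kips/bolt; interior L_c = 2.0625 − 0.6875 = 1.375, R_n = 27.188 kips/bolt. φR_n = 0.75 × (1×18.352 + 3×27.188) = 74.9 kips.
Tension yield (gross): A_g = 3×0.3125 = 0.9375 in². φR_n = 0.90 × 36 × 0.9375 = 30.4 kips.
Governing: min(62.6, 74.9, 30.4) = 30.4 kips → gross-section yield.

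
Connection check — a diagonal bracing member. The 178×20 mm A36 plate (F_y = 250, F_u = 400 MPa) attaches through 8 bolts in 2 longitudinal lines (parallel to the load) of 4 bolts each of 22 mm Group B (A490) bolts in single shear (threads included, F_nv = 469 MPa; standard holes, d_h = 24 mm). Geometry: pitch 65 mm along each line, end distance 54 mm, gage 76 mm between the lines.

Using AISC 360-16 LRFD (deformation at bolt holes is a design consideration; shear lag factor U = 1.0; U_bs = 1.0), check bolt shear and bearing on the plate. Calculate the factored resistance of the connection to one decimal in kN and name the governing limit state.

1069.7 kN (bolt shear governs)

Bolt shear: A_b = π(22)²/4 = 380.13 mm². φR_n = 0.75 × 469 × 380.13 × 8 × 1 = 1069.7 kN.
Bearing (20 mm plate, F_u = 400 MPa): end bolts L_c = 54 − 24/2 = 42, R_n = min(1.2×42×20×400, 2.4×22×20×400) = 403.2 kN/bolt; interior L_c = 65 − 24 = 41, R_n = 393.6 kN/bolt. φR_n = 0.75 × (2×403.2 + 6×393.6) = 2376.0 kN.
Governing: min(1069.7, 2376.0) = 1069.7 kN → bolt shear.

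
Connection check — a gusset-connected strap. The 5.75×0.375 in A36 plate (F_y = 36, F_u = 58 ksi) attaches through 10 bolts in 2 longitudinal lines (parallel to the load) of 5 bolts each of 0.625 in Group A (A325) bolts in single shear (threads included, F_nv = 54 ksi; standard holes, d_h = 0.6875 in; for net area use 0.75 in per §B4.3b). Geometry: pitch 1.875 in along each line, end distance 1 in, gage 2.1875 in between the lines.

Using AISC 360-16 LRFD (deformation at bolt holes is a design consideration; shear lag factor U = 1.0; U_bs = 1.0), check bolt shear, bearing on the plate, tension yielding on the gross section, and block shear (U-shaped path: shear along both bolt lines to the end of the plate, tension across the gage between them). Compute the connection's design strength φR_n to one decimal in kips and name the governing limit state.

69.9 kips (gross-section yield governs)

Bolt shear: A_b = π(0.625)²/4 = 0.3068 in². φR_n = 0.75 × 54 × 0.3068 × 10 × 1 = 124.3 kips.
Bearing (0.375 in plate, F_u = 58 ksi): end bolts L_c = 1 − 0.6875/2 = 0.65625, R_n = min(1.2×0.65625×0.375×58, 2.4×0.625×0.375×58) = 17.128 kips/bolt; interior L_c = 1.875 − 0.6875 = 1.1875, R_n = 30.994 kips/bolt. φR_n = 0.75 × (2×17.128 + 8×30.994) = 211.7 kips.
Tension yield (gross): A_g = 5.75×0.375 = 2.1563 in². φR_n = 0.90 × 36 × 2.1563 = 69.9 kips.
Block shear: shear path 2×[1+4×1.875] = 2×8.5 in, A_gv = 6.375, A_nv = 2×(8.5 − 4.5×0.75)×0.375 = 3.8438 in²; tension across gage: (2.1875 − 1×0.75)×0.375 = 0.53906 in². R_n = min(0.6×58×3.8438, 0.6×36×6.375) + 1.0×58×0.53906 = min(133.76, 137.7) + 31.265 = 165.03 kips. φR_n = 0.75 × 165.03 = 123.8 kips.
Governing: min(124.3, 211.7, 69.9, 123.8) = 69.9 kips → gross-section yield.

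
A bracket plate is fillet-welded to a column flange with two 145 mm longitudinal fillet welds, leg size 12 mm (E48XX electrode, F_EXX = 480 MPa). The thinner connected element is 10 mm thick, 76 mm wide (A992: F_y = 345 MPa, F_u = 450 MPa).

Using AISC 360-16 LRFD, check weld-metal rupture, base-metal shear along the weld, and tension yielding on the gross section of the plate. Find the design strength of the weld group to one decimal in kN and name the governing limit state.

Weld metal: throat = 0.707×12 = 8.484 mm, L = 2×145 = 290 mm. φR_n = 0.75 × 0.6 × 480 × 8.484 × 290 = 531.4 kN.
Base metal shear (10 mm plate): yield φR_n = 1.0×0.6×345×10×290 = 600.3 kN; rupture φR_n = 0.75×0.6×450×10×290 = 587.3 kN; take 587.3 kN (rupture).
Tension yield (gross): A_g = 76×10 = 760 mm². φR_n = 0.90 × 345 × 760 = 236.0 kN.
Governing: min(531.4, 587.3, 236.0) = 236.0 kN → gross-section yield.

236.0 kN (gross-section yield governs)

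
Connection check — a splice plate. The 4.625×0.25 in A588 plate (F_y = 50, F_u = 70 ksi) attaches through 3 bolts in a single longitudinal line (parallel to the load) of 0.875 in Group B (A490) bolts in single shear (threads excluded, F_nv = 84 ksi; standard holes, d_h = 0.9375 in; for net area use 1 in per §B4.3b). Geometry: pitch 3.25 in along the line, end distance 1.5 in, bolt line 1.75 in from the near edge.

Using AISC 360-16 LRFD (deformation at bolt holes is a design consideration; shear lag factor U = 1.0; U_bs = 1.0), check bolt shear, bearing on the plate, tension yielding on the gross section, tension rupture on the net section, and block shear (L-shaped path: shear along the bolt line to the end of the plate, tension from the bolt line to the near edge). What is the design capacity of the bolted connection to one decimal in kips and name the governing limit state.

47.6 kips (net-section rupture governs)

Bolt shear: A_b = π(0.875)²/4 = 0.60132 in². φR_n = 0.75 × 84 × 0.60132 × 3 × 1 = 113.6 kips.
Bearing (0.25 in plate, F_u = 70 ksi): end bolts L_c = 1.5 − 0.9375/2 = 1.03125, R_n = min(1.2×1.03125×0.25×70, 2.4×0.875×0.25×70) = 21.656 kips/bolt; interior L_c = 3.25 − 0.9375 = 2.3125, R_n = 36.75 kips/bolt. φR_n = 0.75 × (1×21.656 + 2×36.75) = 71.4 kips.
Tension yield (gross): A_g = 4.625×0.25 = 1.1563 in². φR_n = 0.90 × 50 × 1.1563 = 52.0 kips.
Tension rupture (net): A_n = (4.625 − 1×1)×0.25 = 0.90625 in² (U = 1.0, A_e = A_n). φR_n = 0.75 × 70 × 0.90625 = 47.6 kips.
Block shear: shear path 1×[1.5+2×3.25] = 1×8 in, A_gv = 2, A_nv = 1×(8 − 2.5×1)×0.25 = 1.375 in²; tension to near edge: (1.75 − 0.5×1)×0.25 = 0.3125 in². R_n = min(0.6×70×1.375, 0.6×50×2) + 1.0×70×0.3125 = min(57.75, 60) + 21.875 = 79.625 kips. φR_n = 0.75 × 79.625 = 59.7 kips.
Governing: min(113.6, 71.4, 52.0, 47.6, 59.7) = 47.6 kips → net-section rupture.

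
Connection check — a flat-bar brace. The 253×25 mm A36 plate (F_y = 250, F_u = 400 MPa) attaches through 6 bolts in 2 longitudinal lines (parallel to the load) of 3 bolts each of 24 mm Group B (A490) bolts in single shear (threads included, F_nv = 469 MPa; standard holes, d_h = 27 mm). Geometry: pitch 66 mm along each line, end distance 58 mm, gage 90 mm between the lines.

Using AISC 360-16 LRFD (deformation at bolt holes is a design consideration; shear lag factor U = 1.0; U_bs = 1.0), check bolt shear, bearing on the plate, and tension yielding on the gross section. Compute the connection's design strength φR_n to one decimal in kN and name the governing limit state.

954.8 kN (bolt shear governs)

Bolt shear: A_b = π(24)²/4 = 452.39 mm². φR_n = 0.75 × 469 × 452.39 × 6 × 1 = 954.8 kN.
Bearing (25 mm plate, F_u = 400 MPa): end bolts L_c = 58 − 27/2 = 44.5, R_n = min(1.2×44.5×25×400, 2.4×24×25×400) = 534 kN/bolt; interior L_c = 66 − 27 = 39, R_n = 468 kN/bolt. φR_n = 0.75 × (2×534 + 4×468) = 2205.0 kN.
Tension yield (gross): A_g = 253×25 = 6325 mm². φR_n = 0.90 × 250 × 6325 = 1423.1 kN.
Governing: min(954.8, 2205.0, 1423.1) = 954.8 kN → bolt shear.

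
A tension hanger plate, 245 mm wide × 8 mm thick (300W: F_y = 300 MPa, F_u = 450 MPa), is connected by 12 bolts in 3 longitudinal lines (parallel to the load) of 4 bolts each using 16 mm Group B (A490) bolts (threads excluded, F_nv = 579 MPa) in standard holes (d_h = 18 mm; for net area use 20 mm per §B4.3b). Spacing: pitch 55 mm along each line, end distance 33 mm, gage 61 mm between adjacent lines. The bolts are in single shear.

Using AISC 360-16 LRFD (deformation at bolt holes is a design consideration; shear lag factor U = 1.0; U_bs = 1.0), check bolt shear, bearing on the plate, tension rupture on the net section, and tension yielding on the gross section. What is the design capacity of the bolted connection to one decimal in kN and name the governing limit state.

499.5 kN (net-section rupture governs)

Bolt shear: A_b = π(16)²/4 = 201.06 mm². φR_n = 0.75 × 579 × 201.06 × 12 × 1 = 1047.7 kN.
Bearing (8 mm plate, F_u = 450 MPa): end bolts L_c = 33 − 18/2 = 24, R_n = min(1.2×24×8×450, 2.4×16×8×450) = 103.68 kN/bolt; interior L_c = 55 − 18 = 37, R_n = 138.24 kN/bolt. φR_n = 0.75 × (3×103.68 + 9×138.24) = 1166.4 kN.
Tension rupture (net): A_n = (245 − 3×20)×8 = 1480 mm² (U = 1.0, A_e = A_n). φR_n = 0.75 × 450 × 1480 = 499.5 kN.
Tension yield (gross): A_g = 245×8 = 1960 mm². φR_n = 0.90 × 300 × 1960 = 529.2 kN.
Governing: min(1047.7, 1166.4, 499.5, 529.2) = 499.5 kN → net-section rupture.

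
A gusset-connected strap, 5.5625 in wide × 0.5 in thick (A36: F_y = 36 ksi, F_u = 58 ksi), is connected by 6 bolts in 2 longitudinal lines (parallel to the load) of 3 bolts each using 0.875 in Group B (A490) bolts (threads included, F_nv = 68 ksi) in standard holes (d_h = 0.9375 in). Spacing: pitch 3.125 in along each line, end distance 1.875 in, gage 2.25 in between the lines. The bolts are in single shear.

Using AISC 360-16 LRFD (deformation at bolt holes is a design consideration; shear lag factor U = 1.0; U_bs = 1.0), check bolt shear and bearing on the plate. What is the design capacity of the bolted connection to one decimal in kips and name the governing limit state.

184.0 kips (bolt shear governs)

Bolt shear: A_b = π(0.875)²/4 = 0.60132 in². φR_n = 0.75 × 68 × 0.60132 × 6 × 1 = 184.0 kips.
Bearing (0.5 in plate, F_u = 58 ksi): end bolts L_c = 1.875 − 0.9375/2 = 1.40625, R_n = min(1.2×1.40625×0.5×58, 2.4×0.875×0.5×58) = 48.938 kips/bolt; interior L_c = 3.125 − 0.9375 = 2.1875, R_n = 60.9 kips/bolt. φR_n = 0.75 × (2×48.938 + 4×60.9) = 256.1 kips.
Governing: min(184.0, 256.1) = 184.0 kips → bolt shear.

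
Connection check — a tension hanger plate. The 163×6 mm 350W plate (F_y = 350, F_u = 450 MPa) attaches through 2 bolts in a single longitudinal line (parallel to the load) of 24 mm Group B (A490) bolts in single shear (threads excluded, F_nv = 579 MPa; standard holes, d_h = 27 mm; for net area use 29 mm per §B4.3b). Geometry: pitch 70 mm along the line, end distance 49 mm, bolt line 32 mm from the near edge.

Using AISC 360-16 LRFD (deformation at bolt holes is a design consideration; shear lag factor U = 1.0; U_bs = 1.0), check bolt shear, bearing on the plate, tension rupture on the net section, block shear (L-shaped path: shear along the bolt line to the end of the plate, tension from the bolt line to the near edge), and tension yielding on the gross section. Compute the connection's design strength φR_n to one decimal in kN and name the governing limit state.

Bolt shear: A_b = π(24)²/4 = 452.39 mm². φR_n = 0.75 × 579 × 452.39 × 2 × 1 = 392.9 kN.
Bearing (6 mm plate, F_u = 450 MPa): end bolts L_c = 49 − 27/2 = 35.5, R_n = min(1.2×35.5×6×450, 2.4×24×6×450) = 115.02 kN/bolt; interior L_c = 70 − 27 = 43, R_n = 139.32 kN/bolt. φR_n = 0.75 × (1×115.02 + 1×139.32) = 190.8 kN.
Tension rupture (net): A_n = (163 − 1×29)×6 = 804 mm² (U = 1.0, A_e = A_n). φR_n = 0.75 × 450 × 804 = 271.4 kN.
Block shear: shear path 1×[49+1×70] = 1×119 mm, A_gv = 714, A_nv = 1×(119 − 1.5×29)×6 = 453 mm²; tension to near edge: (32 − 0.5×29)×6 = 105 mm². R_n = min(0.6×450×453, 0.6×350×714) + 1.0×450×105 = min(122.31, 149.94) + 47.25 = 169.56 kN. φR_n = 0.75 × 169.56 = 127.2 kN.
Tension yield (gross): A_g = 163×6 = 978 mm². φR_n = 0.90 × 350 × 978 = 308.1 kN.
Governing: min(392.9, 190.8, 271.4, 127.2, 308.1) = 127.2 kN → block shear.

127.2 kN (block shear governs)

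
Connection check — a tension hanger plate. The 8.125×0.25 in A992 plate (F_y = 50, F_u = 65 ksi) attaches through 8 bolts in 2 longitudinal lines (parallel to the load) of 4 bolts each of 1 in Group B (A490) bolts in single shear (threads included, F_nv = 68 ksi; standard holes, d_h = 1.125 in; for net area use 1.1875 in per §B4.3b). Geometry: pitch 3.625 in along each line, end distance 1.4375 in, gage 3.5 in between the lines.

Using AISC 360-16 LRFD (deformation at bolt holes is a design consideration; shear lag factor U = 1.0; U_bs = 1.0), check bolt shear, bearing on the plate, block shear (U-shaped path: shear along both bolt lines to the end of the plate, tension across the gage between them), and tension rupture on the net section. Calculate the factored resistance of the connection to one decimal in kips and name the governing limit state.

70.1 kips (net-section rupture governs)

Bolt shear: A_b = π(1)²/4 = 0.7854 in². φR_n = 0.75 × 68 × 0.7854 × 8 × 1 = 320.4 kips.
Bearing (0.25 in plate, F_u = 65 ksi): end bolts L_c = 1.4375 − 1.125/2 = 0.875, R_n = min(1.2×0.875×0.25×65, 2.4×1×0.25×65) = 17.063 kips/bolt; interior L_c = 3.625 − 1.125 = 2.5, R_n = 39 kips/bolt. φR_n = 0.75 × (2×17.063 + 6×39) = 201.1 kips.
Block shear: shear path 2×[1.4375+3×3.625] = 2×12.3125 in, A_gv = 6.1563, A_nv = 2×(12.3125 − 3.5×1.1875)×0.25 = 4.0781 in²; tension across gage: (3.5 − 1×1.1875)×0.25 = 0.57813 in². R_n = min(0.6×65×4.0781, 0.6×50×6.1563) + 1.0×65×0.57813 = min(159.05, 184.69) + 37.578 = 196.63 kips. φR_n = 0.75 × 196.63 = 147.5 kips.
Tension rupture (net): A_n = (8.125 − 2×1.1875)×0.25 = 1.4375 in² (U = 1.0, A_e = A_n). φR_n = 0.75 × 65 × 1.4375 = 70.1 kips.
Governing: min(320.4, 201.1, 147.5, 70.1) = 70.1 kips → net-section rupture.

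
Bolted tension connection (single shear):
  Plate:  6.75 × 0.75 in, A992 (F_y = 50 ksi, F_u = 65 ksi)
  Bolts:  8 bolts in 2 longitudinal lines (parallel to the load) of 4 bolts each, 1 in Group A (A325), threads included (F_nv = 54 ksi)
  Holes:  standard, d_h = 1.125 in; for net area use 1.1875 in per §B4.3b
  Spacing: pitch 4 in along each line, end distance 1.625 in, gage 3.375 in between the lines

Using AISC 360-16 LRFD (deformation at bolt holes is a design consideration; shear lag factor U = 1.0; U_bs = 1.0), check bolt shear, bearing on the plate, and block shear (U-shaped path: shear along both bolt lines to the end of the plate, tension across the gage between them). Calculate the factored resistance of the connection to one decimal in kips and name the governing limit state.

Bolt shear: A_b = π(1)²/4 = 0.7854 in². φR_n = 0.75 × 54 × 0.7854 × 8 × 1 = 254.5 kips.
Bearing (0.75 in plate, F_u = 65 ksi): end bolts L_c = 1.625 − 1.125/2 = 1.0625, R_n = min(1.2×1.0625×0.75×65, 2.4×1×0.75×65) = 62.156 kips/bolt; interior L_c = 4 − 1.125 = 2.875, R_n = 117 kips/bolt. φR_n = 0.75 × (2×62.156 + 6×117) = 619.7 kips.
Block shear: shear path 2×[1.625+3×4] = 2×13.625 in, A_gv = 20.438, A_nv = 2×(13.625 − 3.5×1.1875)×0.75 = 14.203 in²; tension across gage: (3.375 − 1×1.1875)×0.75 = 1.6406 in². R_n = min(0.6×65×14.203, 0.6×50×20.438) + 1.0×65×1.6406 = min(553.92, 613.14) + 106.64 = 660.56 kips. φR_n = 0.75 × 660.56 = 495.4 kips.
Governing: min(254.5, 619.7, 495.4) = 254.5 kips → bolt shear.

254.5 kips (bolt shear governs)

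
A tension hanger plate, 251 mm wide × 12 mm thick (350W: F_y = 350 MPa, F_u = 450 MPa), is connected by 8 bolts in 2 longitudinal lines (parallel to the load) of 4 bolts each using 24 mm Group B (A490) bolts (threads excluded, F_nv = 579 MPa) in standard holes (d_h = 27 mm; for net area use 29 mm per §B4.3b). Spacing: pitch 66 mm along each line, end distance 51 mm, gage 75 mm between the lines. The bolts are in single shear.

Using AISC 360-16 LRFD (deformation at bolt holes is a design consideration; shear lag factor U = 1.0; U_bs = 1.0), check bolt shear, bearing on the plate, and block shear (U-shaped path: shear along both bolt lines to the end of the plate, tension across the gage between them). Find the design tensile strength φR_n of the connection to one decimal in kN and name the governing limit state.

Bolt shear: A_b = π(24)²/4 = 452.39 mm². φR_n = 0.75 × 579 × 452.39 × 8 × 1 = 1571.6 kN.
Bearing (12 mm plate, F_u = 450 MPa): end bolts L_c = 51 − 27/2 = 37.5, R_n = min(1.2×37.5×12×450, 2.4×24×12×450) = 243 kN/bolt; interior L_c = 66 − 27 = 39, R_n = 252.72 kN/bolt. φR_n = 0.75 × (2×243 + 6×252.72) = 1501.7 kN.
Block shear: shear path 2×[51+3×66] = 2×249 mm, A_gv = 5976, A_nv = 2×(249 − 3.5×29)×12 = 3540 mm²; tension across gage: (75 − 1×29)×12 = 552 mm². R_n = min(0.6×450×3540, 0.6×350×5976) + 1.0×450×552 = min(955.8, 1255) + 248.4 = 1204.2 kN. φR_n = 0.75 × 1204.2 = 903.2 kN.
Governing: min(1571.6, 1501.7, 903.2) = 903.2 kN → block shear.

903.2 kN (block shear governs)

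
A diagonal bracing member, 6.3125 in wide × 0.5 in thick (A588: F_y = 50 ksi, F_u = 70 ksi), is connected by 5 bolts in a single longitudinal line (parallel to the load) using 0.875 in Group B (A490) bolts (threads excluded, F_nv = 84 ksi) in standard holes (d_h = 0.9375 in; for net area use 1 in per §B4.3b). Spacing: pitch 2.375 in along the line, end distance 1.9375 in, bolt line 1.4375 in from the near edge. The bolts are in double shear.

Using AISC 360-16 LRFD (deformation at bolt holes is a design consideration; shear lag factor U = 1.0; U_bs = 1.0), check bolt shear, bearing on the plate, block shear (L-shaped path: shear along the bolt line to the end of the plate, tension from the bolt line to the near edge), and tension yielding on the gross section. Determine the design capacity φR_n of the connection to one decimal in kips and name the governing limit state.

Bolt shear: A_b = π(0.875)²/4 = 0.60132 in². φR_n = 0.75 × 84 × 0.60132 × 5 × 2 = 378.8 kips.
Bearing (0.5 in plate, F_u = 70 ksi): end bolts L_c = 1.9375 − 0.9375/2 = 1.46875, R_n = min(1.2×1.46875×0.5×70, 2.4×0.875×0.5×70) = 61.688 kips/bolt; interior L_c = 2.375 − 0.9375 = 1.4375, R_n = 60.375 kips/bolt. φR_n = 0.75 × (1×61.688 + 4×60.375) = 227.4 kips.
Block shear: shear path 1×[1.9375+4×2.375] = 1×11.4375 in, A_gv = 5.7188, A_nv = 1×(11.4375 − 4.5×1)×0.5 = 3.4688 in²; tension to near edge: (1.4375 − 0.5×1)×0.5 = 0.46875 in². R_n = min(0.6×70×3.4688, 0.6×50×5.7188) + 1.0×70×0.46875 = min(145.69, 171.56) + 32.813 = 178.5 kips. φR_n = 0.75 × 178.5 = 133.9 kips.
Tension yield (gross): A_g = 6.3125×0.5 = 3.1563 in². φR_n = 0.90 × 50 × 3.1563 = 142.0 kips.
Governing: min(378.8, 227.4, 133.9, 142.0) = 133.9 kips → block shear.

133.9 kips (block shear governs)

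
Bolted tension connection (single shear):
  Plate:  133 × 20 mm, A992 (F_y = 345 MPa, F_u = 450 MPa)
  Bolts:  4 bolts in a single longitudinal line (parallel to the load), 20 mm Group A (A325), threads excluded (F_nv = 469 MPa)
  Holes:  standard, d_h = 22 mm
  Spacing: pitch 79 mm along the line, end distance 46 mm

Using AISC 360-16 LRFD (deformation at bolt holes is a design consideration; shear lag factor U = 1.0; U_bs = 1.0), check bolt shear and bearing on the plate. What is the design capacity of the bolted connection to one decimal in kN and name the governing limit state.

442.0 kN (bolt shear governs)

Bolt shear: A_b = π(20)²/4 = 314.16 mm². φR_n = 0.75 × 469 × 314.16 × 4 × 1 = 442.0 kN.
Bearing (20 mm plate, F_u = 450 MPa): end bolts L_c = 46 − 22/2 = 35, R_n = min(1.2×35×20×450, 2.4×20×20×450) = 378 kN/bolt; interior L_c = 79 − 22 = 57, R_n = 432 kN/bolt. φR_n = 0.75 × (1×378 + 3×432) = 1255.5 kN.
Governing: min(442.0, 1255.5) = 442.0 kN → bolt shear.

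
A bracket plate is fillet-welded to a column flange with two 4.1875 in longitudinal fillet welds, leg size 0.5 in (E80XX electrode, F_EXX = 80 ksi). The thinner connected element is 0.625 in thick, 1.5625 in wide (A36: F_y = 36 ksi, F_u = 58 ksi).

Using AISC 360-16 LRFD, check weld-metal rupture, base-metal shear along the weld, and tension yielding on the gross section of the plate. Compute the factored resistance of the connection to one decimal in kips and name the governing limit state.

31.6 kips (gross-section yield governs)

Weld metal: throat = 0.707×0.5 = 0.3535 in, L = 2×4.1875 = 8.375 in. φR_n = 0.75 × 0.6 × 80 × 0.3535 × 8.375 = 106.6 kips.
Base metal shear (0.625 in plate): yield φR_n = 1.0×0.6×36×0.625×8.375 = 113.1 kips; rupture φR_n = 0.75×0.6×58×0.625×8.375 = 136.6 kips; take 113.1 kips (yield).
Tension yield (gross): A_g = 1.5625×0.625 = 0.97656 in². φR_n = 0.90 × 36 × 0.97656 = 31.6 kips.
Governing: min(106.6, 113.1, 31.6) = 31.6 kips → gross-section yield.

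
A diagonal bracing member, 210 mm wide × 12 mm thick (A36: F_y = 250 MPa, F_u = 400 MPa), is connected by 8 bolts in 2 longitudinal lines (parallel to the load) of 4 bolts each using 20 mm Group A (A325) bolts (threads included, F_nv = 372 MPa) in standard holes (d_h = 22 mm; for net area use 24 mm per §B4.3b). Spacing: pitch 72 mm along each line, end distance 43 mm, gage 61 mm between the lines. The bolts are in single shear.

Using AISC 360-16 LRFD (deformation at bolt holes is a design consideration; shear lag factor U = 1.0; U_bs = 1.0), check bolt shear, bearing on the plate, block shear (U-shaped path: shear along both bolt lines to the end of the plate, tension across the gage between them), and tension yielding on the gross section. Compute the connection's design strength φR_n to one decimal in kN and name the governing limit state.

Bolt shear: A_b = π(20)²/4 = 314.16 mm². φR_n = 0.75 × 372 × 314.16 × 8 × 1 = 701.2 kN.
Bearing (12 mm plate, F_u = 400 MPa): end bolts L_c = 43 − 22/2 = 32, R_n = min(1.2×32×12×400, 2.4×20×12×400) = 184.32 kN/bolt; interior L_c = 72 − 22 = 50, R_n = 230.4 kN/bolt. φR_n = 0.75 × (2×184.32 + 6×230.4) = 1313.3 kN.
Block shear: shear path 2×[43+3×72] = 2×259 mm, A_gv = 6216, A_nv = 2×(259 − 3.5×24)×12 = 4200 mm²; tension across gage: (61 − 1×24)×12 = 444 mm². R_n = min(0.6×400×4200, 0.6×250×6216) + 1.0×400×444 = min(1008, 932.4) + 177.6 = 1110 kN. φR_n = 0.75 × 1110 = 832.5 kN.
Tension yield (gross): A_g = 210×12 = 2520 mm². φR_n = 0.90 × 250 × 2520 = 567.0 kN.
Governing: min(701.2, 1313.3, 832.5, 567.0) = 567.0 kN → gross-section yield.

567.0 kN (gross-section yield governs)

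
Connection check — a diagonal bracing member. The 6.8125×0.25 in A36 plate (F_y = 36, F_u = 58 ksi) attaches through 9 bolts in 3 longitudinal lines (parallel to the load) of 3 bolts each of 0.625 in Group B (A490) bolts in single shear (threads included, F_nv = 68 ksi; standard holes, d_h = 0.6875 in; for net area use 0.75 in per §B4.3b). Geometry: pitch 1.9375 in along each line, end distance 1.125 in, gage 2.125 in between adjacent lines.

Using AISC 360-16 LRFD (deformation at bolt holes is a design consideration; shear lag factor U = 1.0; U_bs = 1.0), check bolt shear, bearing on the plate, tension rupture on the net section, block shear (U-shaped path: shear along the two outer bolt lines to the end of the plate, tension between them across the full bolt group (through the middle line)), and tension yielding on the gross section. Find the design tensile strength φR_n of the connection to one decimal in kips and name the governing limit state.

49.6 kips (net-section rupture governs)

Bolt shear: A_b = π(0.625)²/4 = 0.3068 in². φR_n = 0.75 × 68 × 0.3068 × 9 × 1 = 140.8 kips.
Bearing (0.25 in plate, F_u = 58 ksi): end bolts L_c = 1.125 − 0.6875/2 = 0.78125, R_n = min(1.2×0.78125×0.25×58, 2.4×0.625×0.25×58) = 13.594 kips/bolt; interior L_c = 1.9375 − 0.6875 = 1.25, R_n = 21.75 kips/bolt. φR_n = 0.75 × (3×13.594 + 6×21.75) = 128.5 kips.
Tension rupture (net): A_n = (6.8125 − 3×0.75)×0.25 = 1.1406 in² (U = 1.0, A_e = A_n). φR_n = 0.75 × 58 × 1.1406 = 49.6 kips.
Block shear: shear path 2×[1.125+2×1.9375] = 2×5 in, A_gv = 2.5, A_nv = 2×(5 − 2.5×0.75)×0.25 = 1.5625 in²; tension across gage: (4.25 − 2×0.75)×0.25 = 0.6875 in². R_n = min(0.6×58×1.5625, 0.6×36×2.5) + 1.0×58×0.6875 = min(54.375, 54) + 39.875 = 93.875 kips. φR_n = 0.75 × 93.875 = 70.4 kips.
Tension yield (gross): A_g = 6.8125×0.25 = 1.7031 in². φR_n = 0.90 × 36 × 1.7031 = 55.2 kips.
Governing: min(140.8, 128.5, 49.6, 70.4, 55.2) = 49.6 kips → net-section rupture.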